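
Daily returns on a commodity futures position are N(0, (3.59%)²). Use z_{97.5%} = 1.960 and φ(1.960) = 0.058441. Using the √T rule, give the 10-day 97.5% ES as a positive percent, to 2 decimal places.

σ_{10d} = 3.59% × √10 = 11.353%.
ES multiplier = φ(z)/(1−α) = 0.058441/0.025 = 2.338.
ES = 11.353% × 2.338 = 26.543%.

26.54%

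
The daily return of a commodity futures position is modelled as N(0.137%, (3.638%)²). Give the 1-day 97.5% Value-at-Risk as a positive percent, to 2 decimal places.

At 97.5% one-sided, z = 1.960.
VaR = −μ + z·σ = −(0.137%) + 1.960 × 3.638% = 6.993%.

6.99%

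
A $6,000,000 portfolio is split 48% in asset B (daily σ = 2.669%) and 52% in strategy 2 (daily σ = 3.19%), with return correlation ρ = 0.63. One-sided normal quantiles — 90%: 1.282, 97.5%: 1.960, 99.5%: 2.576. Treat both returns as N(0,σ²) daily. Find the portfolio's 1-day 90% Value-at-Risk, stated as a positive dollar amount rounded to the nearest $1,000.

σ_p² = 0.48²·2.669² + 0.52²·3.19² + 2·0.63·0.48·0.52·2.669·3.19 = 7.0705 (%²).
σ_p = √7.0705 = 2.659%.
VaR = 1.282 × 2.659% = 3.409%; on $6,000,000 that is $204,540.

$205,000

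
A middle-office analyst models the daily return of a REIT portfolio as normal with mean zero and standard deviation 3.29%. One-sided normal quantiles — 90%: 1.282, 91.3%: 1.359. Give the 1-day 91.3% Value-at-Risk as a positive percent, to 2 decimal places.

VaR = z·σ = 1.359 × 3.29% = 4.471%.

4.47%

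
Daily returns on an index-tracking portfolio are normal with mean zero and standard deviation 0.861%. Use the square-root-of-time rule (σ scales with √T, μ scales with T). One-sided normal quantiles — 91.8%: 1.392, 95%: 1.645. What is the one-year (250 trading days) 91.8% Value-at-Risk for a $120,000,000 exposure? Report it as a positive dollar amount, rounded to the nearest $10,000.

σ_{250d} = 0.861% × √250 = 13.614%.
VaR = 1.392 × 13.614% = 18.951%.
On $120,000,000: 0.18951 × $120,000,000 = $22,741,200.

$22,740,000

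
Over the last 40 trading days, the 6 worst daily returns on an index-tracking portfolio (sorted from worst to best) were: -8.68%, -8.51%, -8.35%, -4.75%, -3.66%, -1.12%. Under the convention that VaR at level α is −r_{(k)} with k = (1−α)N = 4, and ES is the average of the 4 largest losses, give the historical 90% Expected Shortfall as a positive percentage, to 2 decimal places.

7.57%

The 4 worst returns sum to -30.29%.
ES = −(-30.29%) / 4 = 7.5725% ≈ 7.57%.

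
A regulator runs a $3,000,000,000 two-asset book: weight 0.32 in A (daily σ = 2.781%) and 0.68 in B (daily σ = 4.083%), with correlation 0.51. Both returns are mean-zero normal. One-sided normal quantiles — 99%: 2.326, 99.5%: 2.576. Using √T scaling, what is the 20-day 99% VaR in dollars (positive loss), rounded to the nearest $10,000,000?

σ_p = √(0.32²·2.781² + 0.68²·4.083² + 2·0.51·0.32·0.68·2.781·4.083) = 3.320%.
σ_{20d} = 3.320% × √20 = 14.847%.
VaR = 2.326 × 14.847% = 34.534%; on $3,000,000,000 that is $1,036,020,000.

$1,040,000,000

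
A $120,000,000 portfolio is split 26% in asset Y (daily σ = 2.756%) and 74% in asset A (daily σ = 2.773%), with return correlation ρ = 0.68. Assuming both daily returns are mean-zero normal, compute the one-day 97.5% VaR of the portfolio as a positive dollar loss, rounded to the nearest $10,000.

σ_p² = 0.26²·2.756² + 0.74²·2.773² + 2·0.68·0.26·0.74·2.756·2.773 = 6.7240 (%²).
σ_p = √6.7240 = 2.593%.
At 97.5%, z = 1.960.
VaR = 1.960 × 2.593% = 5.082%; on $120,000,000 that is $6,098,400.

$6,100,000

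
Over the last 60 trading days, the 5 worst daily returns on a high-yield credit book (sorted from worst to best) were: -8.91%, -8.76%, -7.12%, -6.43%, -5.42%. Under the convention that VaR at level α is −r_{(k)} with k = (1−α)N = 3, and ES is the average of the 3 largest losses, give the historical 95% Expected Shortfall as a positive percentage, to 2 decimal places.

8.26%

The 3 worst returns sum to -24.79%.
ES = −(-24.79%) / 3 = 8.2633…% ≈ 8.26%.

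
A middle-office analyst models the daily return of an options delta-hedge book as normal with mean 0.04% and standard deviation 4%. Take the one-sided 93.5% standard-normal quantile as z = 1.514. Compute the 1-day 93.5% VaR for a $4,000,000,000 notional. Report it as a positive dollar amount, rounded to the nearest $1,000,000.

VaR = −μ + z·σ = −(0.04%) + 1.514 × 4% = 6.016%.
On $4,000,000,000: 0.06016 × $4,000,000,000 = $240,640,000.

$241,000,000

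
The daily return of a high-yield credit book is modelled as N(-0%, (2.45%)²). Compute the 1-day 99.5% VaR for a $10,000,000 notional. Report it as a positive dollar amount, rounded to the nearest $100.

$631,100

At 99.5% one-sided, z = 2.576.
VaR = z·σ = 2.576 × 2.45% = 6.311%.
On $10,000,000: 0.06311 × $10,000,000 = $631,100.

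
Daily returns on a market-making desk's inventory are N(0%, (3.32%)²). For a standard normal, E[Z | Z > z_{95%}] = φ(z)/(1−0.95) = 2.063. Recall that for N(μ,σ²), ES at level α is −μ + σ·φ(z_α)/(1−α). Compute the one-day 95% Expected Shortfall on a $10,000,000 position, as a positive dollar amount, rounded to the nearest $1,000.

ES = 3.32% × 2.063 = 6.849%.
On $10,000,000: 0.06849 × $10,000,000 = $684,900.

$685,000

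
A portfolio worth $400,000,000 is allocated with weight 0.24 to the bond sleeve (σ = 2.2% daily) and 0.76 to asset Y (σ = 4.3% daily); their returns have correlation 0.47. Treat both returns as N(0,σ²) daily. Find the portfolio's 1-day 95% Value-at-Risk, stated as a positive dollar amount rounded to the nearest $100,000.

$23,300,000

σ_p² = 0.24²·2.2² + 0.76²·4.3² + 2·0.47·0.24·0.76·2.2·4.3 = 12.5806 (%²).
σ_p = √12.5806 = 3.547%.
At 95%, z = 1.645.
VaR = 1.645 × 3.547% = 5.835%; on $400,000,000 that is $23,340,000.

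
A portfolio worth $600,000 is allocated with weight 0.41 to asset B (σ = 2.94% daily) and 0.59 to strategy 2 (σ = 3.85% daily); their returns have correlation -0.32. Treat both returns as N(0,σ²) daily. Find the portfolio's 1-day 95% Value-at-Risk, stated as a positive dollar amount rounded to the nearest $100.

σ_p² = 0.41²·2.94² + 0.59²·3.85² + 2·-0.32·0.41·0.59·2.94·3.85 = 4.8603 (%²).
σ_p = √4.8603 = 2.205%.
At 95%, z = 1.645.
VaR = 1.645 × 2.205% = 3.627%; on $600,000 that is $21,762.

$21,800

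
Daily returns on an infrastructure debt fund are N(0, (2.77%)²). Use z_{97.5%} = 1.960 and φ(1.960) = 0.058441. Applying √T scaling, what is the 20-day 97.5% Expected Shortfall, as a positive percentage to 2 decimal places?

σ_{20d} = 2.77% × √20 = 12.388%.
ES multiplier = φ(z)/(1−α) = 0.058441/0.025 = 2.338.
ES = 12.388% × 2.338 = 28.963%.

28.96%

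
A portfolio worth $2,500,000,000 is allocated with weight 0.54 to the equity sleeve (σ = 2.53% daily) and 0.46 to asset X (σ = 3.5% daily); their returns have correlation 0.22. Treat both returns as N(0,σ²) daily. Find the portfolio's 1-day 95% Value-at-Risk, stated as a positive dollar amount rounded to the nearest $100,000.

$95,800,000

σ_p² = 0.54²·2.53² + 0.46²·3.5² + 2·0.22·0.54·0.46·2.53·3.5 = 5.4264 (%²).
σ_p = √5.4264 = 2.329%.
At 95%, z = 1.645.
VaR = 1.645 × 2.329% = 3.831%; on $2,500,000,000 that is $95,775,000.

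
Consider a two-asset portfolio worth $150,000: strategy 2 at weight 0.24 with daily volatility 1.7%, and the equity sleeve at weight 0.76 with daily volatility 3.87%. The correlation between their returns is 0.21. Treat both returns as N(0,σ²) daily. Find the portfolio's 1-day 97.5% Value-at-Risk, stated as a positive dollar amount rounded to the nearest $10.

σ_p² = 0.24²·1.7² + 0.76²·3.87² + 2·0.21·0.24·0.76·1.7·3.87 = 9.3211 (%²).
σ_p = √9.3211 = 3.053%.
At 97.5%, z = 1.960.
VaR = 1.960 × 3.053% = 5.984%; on $150,000 that is $8,976.

$8,980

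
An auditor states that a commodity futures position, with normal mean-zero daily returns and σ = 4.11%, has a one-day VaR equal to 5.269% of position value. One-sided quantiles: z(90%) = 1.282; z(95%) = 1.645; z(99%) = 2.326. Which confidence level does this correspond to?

90%

Implied z = VaR/σ = 5.269 / 4.11 = 1.282.
This matches z(90%) = 1.282.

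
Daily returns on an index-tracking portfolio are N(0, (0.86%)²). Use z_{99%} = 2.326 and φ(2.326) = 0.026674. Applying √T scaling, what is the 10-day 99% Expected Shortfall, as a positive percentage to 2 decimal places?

σ_{10d} = 0.86% × √10 = 2.720%.
ES multiplier = φ(z)/(1−α) = 0.026674/0.01 = 2.667.
ES = 2.720% × 2.667 = 7.254%.

7.25%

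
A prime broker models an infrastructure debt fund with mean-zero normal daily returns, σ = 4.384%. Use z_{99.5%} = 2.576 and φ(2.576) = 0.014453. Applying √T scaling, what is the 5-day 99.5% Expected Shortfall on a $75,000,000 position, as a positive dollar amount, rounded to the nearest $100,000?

σ_{5d} = 4.384% × √5 = 9.803%.
ES multiplier = φ(z)/(1−α) = 0.014453/0.005 = 2.891.
ES = 9.803% × 2.891 = 28.340%; on $75,000,000: $21,255,000.

$21,300,000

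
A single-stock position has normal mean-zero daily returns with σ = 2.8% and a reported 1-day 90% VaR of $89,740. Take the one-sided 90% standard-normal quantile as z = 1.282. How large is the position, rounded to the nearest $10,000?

VaR as a fraction of value: z·σ = 1.282 × 2.8% = 3.5896%.
Position = $89,740 / 0.035896 = $2,500,000.

$2,500,000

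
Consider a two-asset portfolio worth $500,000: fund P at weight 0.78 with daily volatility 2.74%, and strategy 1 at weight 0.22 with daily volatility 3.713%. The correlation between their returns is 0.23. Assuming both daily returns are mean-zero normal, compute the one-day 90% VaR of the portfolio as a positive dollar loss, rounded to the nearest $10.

$15,750

σ_p² = 0.78²·2.74² + 0.22²·3.713² + 2·0.23·0.78·0.22·2.74·3.713 = 6.0379 (%²).
σ_p = √6.0379 = 2.457%.
At 90%, z = 1.282.
VaR = 1.282 × 2.457% = 3.150%; on $500,000 that is $15,750.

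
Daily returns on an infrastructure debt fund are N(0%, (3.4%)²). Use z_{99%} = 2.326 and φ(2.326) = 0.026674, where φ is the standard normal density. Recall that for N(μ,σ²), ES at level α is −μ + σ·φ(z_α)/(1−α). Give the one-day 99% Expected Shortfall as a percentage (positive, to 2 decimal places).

Tail multiplier: φ(z)/(1−α) = 0.026674 / 0.01 = 2.667.
ES = 3.4% × 2.667 = 9.068%.

9.07%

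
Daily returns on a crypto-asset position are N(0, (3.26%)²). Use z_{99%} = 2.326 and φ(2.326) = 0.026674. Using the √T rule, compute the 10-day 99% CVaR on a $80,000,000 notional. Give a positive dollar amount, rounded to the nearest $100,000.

$22,000,000

σ_{10d} = 3.26% × √10 = 10.309%.
ES multiplier = φ(z)/(1−α) = 0.026674/0.01 = 2.667.
ES = 10.309% × 2.667 = 27.494%; on $80,000,000: $21,995,200.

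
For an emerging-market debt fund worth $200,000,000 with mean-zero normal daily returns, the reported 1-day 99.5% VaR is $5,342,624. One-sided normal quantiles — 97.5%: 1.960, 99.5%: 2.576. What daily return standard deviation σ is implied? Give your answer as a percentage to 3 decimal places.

VaR as a fraction: $5,342,624 / $200,000,000 = 2.671%.
σ = VaR / z = 2.671% / 2.576 = 1.037%.

1.037%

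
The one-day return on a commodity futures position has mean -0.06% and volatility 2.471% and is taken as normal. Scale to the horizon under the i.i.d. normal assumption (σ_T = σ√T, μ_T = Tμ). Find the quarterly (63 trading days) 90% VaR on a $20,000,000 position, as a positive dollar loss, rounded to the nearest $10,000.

$5,780,000

At 90%, z = 1.282.
σ_{63d} = 2.471% × √63 = 19.613%; μ_{63d} = 63 × -0.06% = -3.780%.
VaR = −(-3.780%) + 1.282 × 19.613% = 28.924%.
On $20,000,000: 0.28924 × $20,000,000 = $5,784,800.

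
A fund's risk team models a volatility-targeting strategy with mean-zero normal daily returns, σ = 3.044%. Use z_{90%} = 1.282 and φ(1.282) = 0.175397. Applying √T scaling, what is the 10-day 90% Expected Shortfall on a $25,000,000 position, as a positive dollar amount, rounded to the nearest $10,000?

$4,220,000

σ_{10d} = 3.044% × √10 = 9.626%.
ES multiplier = φ(z)/(1−α) = 0.175397/0.1 = 1.754.
ES = 9.626% × 1.754 = 16.884%; on $25,000,000: $4,221,000.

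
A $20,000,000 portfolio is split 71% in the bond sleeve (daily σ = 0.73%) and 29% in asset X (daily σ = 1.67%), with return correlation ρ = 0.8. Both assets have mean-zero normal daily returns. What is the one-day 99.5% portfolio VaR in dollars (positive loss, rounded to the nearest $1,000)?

σ_p² = 0.71²·0.73² + 0.29²·1.67² + 2·0.8·0.71·0.29·0.73·1.67 = 0.9048 (%²).
σ_p = √0.9048 = 0.951%.
At 99.5%, z = 2.576.
VaR = 2.576 × 0.951% = 2.450%; on $20,000,000 that is $490,000.

$490,000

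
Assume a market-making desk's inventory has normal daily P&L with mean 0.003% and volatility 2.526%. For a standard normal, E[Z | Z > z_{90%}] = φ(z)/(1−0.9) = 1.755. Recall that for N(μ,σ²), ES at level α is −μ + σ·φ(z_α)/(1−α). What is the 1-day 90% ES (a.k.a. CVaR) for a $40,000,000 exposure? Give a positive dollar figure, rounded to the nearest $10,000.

$1,770,000

ES = −(0.003%) + 2.526% × 1.755 = 4.430%.
On $40,000,000: 0.04430 × $40,000,000 = $1,772,000.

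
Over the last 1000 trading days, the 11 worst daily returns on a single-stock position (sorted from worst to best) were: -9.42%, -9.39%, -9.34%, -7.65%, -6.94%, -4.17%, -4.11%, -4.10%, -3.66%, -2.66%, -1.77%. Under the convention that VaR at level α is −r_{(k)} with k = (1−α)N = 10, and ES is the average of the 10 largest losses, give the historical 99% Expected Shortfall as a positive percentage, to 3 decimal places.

6.144%

The 10 worst returns sum to -61.44%.
ES = −(-61.44%) / 10 = 6.144%.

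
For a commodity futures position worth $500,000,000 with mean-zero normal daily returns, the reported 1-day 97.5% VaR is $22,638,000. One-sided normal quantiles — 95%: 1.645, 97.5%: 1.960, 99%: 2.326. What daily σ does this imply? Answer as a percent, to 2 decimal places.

VaR as a fraction: $22,638,000 / $500,000,000 = 4.528%.
σ = VaR / z = 4.528% / 1.960 = 2.310%.

2.31%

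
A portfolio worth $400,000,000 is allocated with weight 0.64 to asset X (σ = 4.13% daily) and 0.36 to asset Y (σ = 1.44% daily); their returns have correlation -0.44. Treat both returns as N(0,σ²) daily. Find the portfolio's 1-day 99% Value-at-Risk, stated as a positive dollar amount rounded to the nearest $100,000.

$22,900,000

σ_p² = 0.64²·4.13² + 0.36²·1.44² + 2·-0.44·0.64·0.36·4.13·1.44 = 6.0494 (%²).
σ_p = √6.0494 = 2.460%.
At 99%, z = 2.326.
VaR = 2.326 × 2.460% = 5.722%; on $400,000,000 that is $22,888,000.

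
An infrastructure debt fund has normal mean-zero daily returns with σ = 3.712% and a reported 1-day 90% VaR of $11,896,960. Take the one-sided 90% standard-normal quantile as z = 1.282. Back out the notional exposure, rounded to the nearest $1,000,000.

$250,000,000

VaR as a fraction of value: z·σ = 1.282 × 3.712% = 4.75878%.
Position = $11,896,960 / 0.0475878 = $250,000,000.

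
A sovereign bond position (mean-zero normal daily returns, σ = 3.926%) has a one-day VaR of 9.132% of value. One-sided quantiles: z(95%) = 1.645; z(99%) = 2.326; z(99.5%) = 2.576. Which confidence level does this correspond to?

99%

Implied z = VaR/σ = 9.132 / 3.926 = 2.326.
This matches z(99%) = 2.326.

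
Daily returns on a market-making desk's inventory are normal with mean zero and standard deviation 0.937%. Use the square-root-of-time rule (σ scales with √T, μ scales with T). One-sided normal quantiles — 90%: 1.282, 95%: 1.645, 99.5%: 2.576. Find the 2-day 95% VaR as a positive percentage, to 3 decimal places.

2.180%

σ_{2d} = 0.937% × √2 = 1.325%.
VaR = 1.645 × 1.325% = 2.180%.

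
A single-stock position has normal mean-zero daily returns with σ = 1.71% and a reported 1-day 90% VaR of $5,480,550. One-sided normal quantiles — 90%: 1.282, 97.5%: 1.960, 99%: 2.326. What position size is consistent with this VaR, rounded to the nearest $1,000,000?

VaR as a fraction of value: z·σ = 1.282 × 1.71% = 2.19222%.
Position = $5,480,550 / 0.0219222 = $250,000,000.

$250,000,000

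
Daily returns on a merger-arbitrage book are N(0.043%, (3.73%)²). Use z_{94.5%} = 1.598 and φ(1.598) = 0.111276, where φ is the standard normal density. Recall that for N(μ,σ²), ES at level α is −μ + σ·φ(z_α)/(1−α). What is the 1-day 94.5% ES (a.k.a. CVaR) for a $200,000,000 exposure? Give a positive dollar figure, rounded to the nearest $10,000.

$15,010,000

Tail multiplier: φ(z)/(1−α) = 0.111276 / 0.055 = 2.023.
ES = −(0.043%) + 3.73% × 2.023 = 7.503%.
On $200,000,000: 0.07503 × $200,000,000 = $15,006,000.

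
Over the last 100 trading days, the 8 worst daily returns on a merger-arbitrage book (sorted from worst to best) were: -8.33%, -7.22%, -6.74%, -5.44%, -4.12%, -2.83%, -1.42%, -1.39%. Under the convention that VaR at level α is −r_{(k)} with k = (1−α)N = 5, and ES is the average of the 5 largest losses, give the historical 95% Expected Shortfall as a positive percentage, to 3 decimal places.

The 5 worst returns sum to -31.85%.
ES = −(-31.85%) / 5 = 6.37% ≈ 6.370%.

6.370%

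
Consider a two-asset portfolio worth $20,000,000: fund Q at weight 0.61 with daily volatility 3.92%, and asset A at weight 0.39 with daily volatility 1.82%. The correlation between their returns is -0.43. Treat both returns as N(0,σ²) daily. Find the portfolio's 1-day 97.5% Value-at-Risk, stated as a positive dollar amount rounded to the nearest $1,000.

$855,000

σ_p² = 0.61²·3.92² + 0.39²·1.82² + 2·-0.43·0.61·0.39·3.92·1.82 = 4.7620 (%²).
σ_p = √4.7620 = 2.182%.
At 97.5%, z = 1.960.
VaR = 1.960 × 2.182% = 4.277%; on $20,000,000 that is $855,400.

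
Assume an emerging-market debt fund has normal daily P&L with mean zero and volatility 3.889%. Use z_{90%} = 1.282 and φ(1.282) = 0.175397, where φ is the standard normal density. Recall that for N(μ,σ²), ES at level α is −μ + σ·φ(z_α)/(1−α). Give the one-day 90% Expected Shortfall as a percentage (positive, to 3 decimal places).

Tail multiplier: φ(z)/(1−α) = 0.175397 / 0.1 = 1.754.
ES = 3.889% × 1.754 = 6.821%.

6.821%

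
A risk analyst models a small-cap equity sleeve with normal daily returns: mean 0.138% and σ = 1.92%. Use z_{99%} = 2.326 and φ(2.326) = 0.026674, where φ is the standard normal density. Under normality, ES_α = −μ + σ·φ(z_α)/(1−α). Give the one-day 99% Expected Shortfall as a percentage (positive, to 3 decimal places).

Tail multiplier: φ(z)/(1−α) = 0.026674 / 0.01 = 2.667.
ES = −(0.138%) + 1.92% × 2.667 = 4.983%.

4.983%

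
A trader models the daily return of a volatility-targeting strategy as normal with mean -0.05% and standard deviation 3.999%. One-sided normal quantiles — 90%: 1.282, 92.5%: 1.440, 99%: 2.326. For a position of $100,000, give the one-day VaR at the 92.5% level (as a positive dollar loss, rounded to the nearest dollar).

$5,809

VaR = −μ + z·σ = −(-0.05%) + 1.440 × 3.999% = 5.809%.
On $100,000: 0.05809 × $100,000 = $5,809.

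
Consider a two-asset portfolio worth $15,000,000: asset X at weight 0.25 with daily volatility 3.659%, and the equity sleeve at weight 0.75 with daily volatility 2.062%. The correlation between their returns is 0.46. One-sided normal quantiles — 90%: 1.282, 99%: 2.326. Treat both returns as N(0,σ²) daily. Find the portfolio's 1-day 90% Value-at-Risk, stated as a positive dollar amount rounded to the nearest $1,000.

$409,000

σ_p² = 0.25²·3.659² + 0.75²·2.062² + 2·0.46·0.25·0.75·3.659·2.062 = 4.5299 (%²).
σ_p = √4.5299 = 2.128%.
VaR = 1.282 × 2.128% = 2.728%; on $15,000,000 that is $409,200.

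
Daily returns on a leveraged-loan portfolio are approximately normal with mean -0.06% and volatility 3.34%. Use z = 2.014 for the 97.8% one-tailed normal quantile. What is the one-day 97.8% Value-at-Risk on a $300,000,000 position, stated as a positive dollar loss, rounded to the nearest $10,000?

$20,360,000

VaR = −μ + z·σ = −(-0.06%) + 2.014 × 3.34% = 6.787%.
On $300,000,000: 0.06787 × $300,000,000 = $20,361,000.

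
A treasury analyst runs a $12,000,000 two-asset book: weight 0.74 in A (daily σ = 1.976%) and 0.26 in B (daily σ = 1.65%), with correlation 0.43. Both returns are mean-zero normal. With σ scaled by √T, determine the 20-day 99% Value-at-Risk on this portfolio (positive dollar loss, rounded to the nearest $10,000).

$2,110,000

σ_p = √(0.74²·1.976² + 0.26²·1.65² + 2·0.43·0.74·0.26·1.976·1.65) = 1.692%.
σ_{20d} = 1.692% × √20 = 7.567%.
z(99%) = 2.326.
VaR = 2.326 × 7.567% = 17.601%; on $12,000,000 that is $2,112,120.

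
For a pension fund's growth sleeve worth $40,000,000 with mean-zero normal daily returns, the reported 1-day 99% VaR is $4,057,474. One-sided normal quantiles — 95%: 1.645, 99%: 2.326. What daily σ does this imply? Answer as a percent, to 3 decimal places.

VaR as a fraction: $4,057,474 / $40,000,000 = 10.144%.
σ = VaR / z = 10.144% / 2.326 = 4.361%.

4.361%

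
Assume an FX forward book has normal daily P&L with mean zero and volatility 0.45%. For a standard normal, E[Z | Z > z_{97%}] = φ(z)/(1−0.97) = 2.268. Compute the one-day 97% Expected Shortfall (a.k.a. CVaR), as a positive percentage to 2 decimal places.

ES = 0.45% × 2.268 = 1.021%.

1.02%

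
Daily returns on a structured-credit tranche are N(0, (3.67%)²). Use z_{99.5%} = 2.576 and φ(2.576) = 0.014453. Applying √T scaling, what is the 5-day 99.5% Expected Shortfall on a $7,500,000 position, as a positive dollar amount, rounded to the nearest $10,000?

σ_{5d} = 3.67% × √5 = 8.206%.
ES multiplier = φ(z)/(1−α) = 0.014453/0.005 = 2.891.
ES = 8.206% × 2.891 = 23.724%; on $7,500,000: $1,779,300.

$1,780,000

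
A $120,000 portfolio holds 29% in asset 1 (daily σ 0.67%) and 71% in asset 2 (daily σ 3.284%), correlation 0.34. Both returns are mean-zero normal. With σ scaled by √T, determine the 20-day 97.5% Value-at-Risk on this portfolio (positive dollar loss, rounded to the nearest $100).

σ_p = √(0.29²·0.67² + 0.71²·3.284² + 2·0.34·0.29·0.71·0.67·3.284) = 2.405%.
σ_{20d} = 2.405% × √20 = 10.755%.
z(97.5%) = 1.960.
VaR = 1.960 × 10.755% = 21.080%; on $120,000 that is $25,296.

$25,300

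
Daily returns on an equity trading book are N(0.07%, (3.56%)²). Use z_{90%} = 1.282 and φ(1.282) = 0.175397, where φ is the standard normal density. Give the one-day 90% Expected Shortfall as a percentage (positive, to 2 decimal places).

Tail multiplier: φ(z)/(1−α) = 0.175397 / 0.1 = 1.754.
ES = −(0.07%) + 3.56% × 1.754 = 6.174%.

6.17%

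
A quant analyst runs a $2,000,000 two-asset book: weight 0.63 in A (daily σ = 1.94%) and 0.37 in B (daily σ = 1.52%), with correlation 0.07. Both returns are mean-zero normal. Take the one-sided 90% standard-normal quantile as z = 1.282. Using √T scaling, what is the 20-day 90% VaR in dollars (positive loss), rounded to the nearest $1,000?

σ_p = √(0.63²·1.94² + 0.37²·1.52² + 2·0.07·0.63·0.37·1.94·1.52) = 1.381%.
σ_{20d} = 1.381% × √20 = 6.176%.
VaR = 1.282 × 6.176% = 7.918%; on $2,000,000 that is $158,360.

$158,000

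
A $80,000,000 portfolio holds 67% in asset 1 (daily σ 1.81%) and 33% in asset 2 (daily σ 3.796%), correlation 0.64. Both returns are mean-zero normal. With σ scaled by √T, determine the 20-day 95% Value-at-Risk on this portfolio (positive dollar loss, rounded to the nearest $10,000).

σ_p = √(0.67²·1.81² + 0.33²·3.796² + 2·0.64·0.67·0.33·1.81·3.796) = 2.233%.
σ_{20d} = 2.233% × √20 = 9.986%.
z(95%) = 1.645.
VaR = 1.645 × 9.986% = 16.427%; on $80,000,000 that is $13,141,600.

$13,140,000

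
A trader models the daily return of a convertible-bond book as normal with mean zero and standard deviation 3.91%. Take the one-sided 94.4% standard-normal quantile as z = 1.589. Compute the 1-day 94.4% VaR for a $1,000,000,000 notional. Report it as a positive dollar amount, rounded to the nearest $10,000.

VaR = z·σ = 1.589 × 3.91% = 6.213%.
On $1,000,000,000: 0.06213 × $1,000,000,000 = $62,130,000.

$62,130,000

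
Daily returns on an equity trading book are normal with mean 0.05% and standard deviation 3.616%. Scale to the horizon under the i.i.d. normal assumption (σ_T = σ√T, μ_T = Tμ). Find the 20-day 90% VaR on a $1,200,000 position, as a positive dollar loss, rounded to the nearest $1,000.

$237,000

At 90%, z = 1.282.
σ_{20d} = 3.616% × √20 = 16.171%; μ_{20d} = 20 × 0.05% = 1.000%.
VaR = −(1.000%) + 1.282 × 16.171% = 19.731%.
On $1,200,000: 0.19731 × $1,200,000 = $236,772.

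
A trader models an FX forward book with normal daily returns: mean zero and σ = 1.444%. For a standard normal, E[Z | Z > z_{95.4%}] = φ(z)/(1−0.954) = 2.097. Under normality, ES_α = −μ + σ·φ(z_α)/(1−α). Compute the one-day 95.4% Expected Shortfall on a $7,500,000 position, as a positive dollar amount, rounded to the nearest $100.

ES = 1.444% × 2.097 = 3.028%.
On $7,500,000: 0.03028 × $7,500,000 = $227,100.

$227,100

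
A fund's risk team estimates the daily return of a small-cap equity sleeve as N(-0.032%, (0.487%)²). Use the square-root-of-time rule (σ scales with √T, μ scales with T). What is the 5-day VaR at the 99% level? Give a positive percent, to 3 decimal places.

2.693%

At 99%, z = 2.326.
σ_{5d} = 0.487% × √5 = 1.089%; μ_{5d} = 5 × -0.032% = -0.160%.
VaR = −(-0.160%) + 2.326 × 1.089% = 2.693%.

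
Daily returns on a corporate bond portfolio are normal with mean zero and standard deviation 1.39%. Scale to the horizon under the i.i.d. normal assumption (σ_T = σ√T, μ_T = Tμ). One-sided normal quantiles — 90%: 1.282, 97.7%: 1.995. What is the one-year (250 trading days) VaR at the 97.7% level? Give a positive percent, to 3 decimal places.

43.846%

σ_{250d} = 1.39% × √250 = 21.978%.
VaR = 1.995 × 21.978% = 43.846%.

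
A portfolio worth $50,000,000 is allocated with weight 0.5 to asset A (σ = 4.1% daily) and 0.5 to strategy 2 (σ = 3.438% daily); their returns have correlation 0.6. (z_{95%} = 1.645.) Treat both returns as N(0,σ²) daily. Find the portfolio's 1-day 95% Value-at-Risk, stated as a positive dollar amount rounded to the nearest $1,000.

$2,775,000

σ_p² = 0.5²·4.1² + 0.5²·3.438² + 2·0.6·0.5·0.5·4.1·3.438 = 11.3862 (%²).
σ_p = √11.3862 = 3.374%.
VaR = 1.645 × 3.374% = 5.550%; on $50,000,000 that is $2,775,000.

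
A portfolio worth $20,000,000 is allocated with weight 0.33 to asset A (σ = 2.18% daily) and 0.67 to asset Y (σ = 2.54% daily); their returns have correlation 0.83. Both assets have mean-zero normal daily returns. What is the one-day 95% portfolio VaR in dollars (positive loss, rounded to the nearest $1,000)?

σ_p² = 0.33²·2.18² + 0.67²·2.54² + 2·0.83·0.33·0.67·2.18·2.54 = 5.4460 (%²).
σ_p = √5.4460 = 2.334%.
At 95%, z = 1.645.
VaR = 1.645 × 2.334% = 3.839%; on $20,000,000 that is $767,800.

$768,000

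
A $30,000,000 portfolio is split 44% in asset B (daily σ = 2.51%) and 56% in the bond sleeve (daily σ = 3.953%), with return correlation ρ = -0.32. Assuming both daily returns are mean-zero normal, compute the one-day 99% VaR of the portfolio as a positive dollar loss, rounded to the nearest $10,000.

$1,490,000

σ_p² = 0.44²·2.51² + 0.56²·3.953² + 2·-0.32·0.44·0.56·2.51·3.953 = 4.5554 (%²).
σ_p = √4.5554 = 2.134%.
At 99%, z = 2.326.
VaR = 2.326 × 2.134% = 4.964%; on $30,000,000 that is $1,489,200.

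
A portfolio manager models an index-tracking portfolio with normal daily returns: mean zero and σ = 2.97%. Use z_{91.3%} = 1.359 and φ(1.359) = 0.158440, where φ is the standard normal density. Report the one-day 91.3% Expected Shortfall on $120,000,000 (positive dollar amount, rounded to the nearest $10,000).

Tail multiplier: φ(z)/(1−α) = 0.158440 / 0.087 = 1.821.
ES = 2.97% × 1.821 = 5.408%.
On $120,000,000: 0.05408 × $120,000,000 = $6,489,600.

$6,490,000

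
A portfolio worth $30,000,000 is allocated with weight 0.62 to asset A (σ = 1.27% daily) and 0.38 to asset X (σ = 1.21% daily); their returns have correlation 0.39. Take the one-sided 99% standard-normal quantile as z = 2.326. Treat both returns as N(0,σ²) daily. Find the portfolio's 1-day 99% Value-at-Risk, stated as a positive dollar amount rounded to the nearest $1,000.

$736,000

σ_p² = 0.62²·1.27² + 0.38²·1.21² + 2·0.39·0.62·0.38·1.27·1.21 = 1.1138 (%²).
σ_p = √1.1138 = 1.055%.
VaR = 2.326 × 1.055% = 2.454%; on $30,000,000 that is $736,200.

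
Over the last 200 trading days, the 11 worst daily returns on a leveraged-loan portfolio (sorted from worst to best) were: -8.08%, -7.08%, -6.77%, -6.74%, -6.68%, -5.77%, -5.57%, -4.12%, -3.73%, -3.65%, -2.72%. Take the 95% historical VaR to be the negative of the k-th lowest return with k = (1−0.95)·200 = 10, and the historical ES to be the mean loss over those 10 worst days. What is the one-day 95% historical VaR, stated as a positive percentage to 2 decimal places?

k = 10; the 10th lowest return is -3.65%, so VaR = 3.65%.

3.65%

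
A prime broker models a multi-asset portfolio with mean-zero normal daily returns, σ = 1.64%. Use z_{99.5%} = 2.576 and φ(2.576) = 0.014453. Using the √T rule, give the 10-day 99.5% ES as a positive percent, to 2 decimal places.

14.99%

σ_{10d} = 1.64% × √10 = 5.186%.
ES multiplier = φ(z)/(1−α) = 0.014453/0.005 = 2.891.
ES = 5.186% × 2.891 = 14.993%.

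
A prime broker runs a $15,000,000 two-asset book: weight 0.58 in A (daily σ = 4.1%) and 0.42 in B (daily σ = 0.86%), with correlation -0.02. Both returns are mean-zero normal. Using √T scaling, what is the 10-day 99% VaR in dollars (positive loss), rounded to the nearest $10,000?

$2,650,000

σ_p = √(0.58²·4.1² + 0.42²·0.86² + 2·-0.02·0.58·0.42·4.1·0.86) = 2.398%.
σ_{10d} = 2.398% × √10 = 7.583%.
z(99%) = 2.326.
VaR = 2.326 × 7.583% = 17.638%; on $15,000,000 that is $2,645,700.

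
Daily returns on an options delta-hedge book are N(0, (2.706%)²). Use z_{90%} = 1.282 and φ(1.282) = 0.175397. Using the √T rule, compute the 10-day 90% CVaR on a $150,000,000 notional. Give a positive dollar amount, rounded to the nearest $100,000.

$22,500,000

σ_{10d} = 2.706% × √10 = 8.557%.
ES multiplier = φ(z)/(1−α) = 0.175397/0.1 = 1.754.
ES = 8.557% × 1.754 = 15.009%; on $150,000,000: $22,513,500.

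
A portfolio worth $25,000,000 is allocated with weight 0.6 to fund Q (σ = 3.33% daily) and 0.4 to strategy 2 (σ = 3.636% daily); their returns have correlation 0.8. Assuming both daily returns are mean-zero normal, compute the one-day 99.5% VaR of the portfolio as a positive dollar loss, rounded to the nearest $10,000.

$2,110,000

σ_p² = 0.6²·3.33² + 0.4²·3.636² + 2·0.8·0.6·0.4·3.33·3.636 = 10.7567 (%²).
σ_p = √10.7567 = 3.280%.
At 99.5%, z = 2.576.
VaR = 2.576 × 3.280% = 8.449%; on $25,000,000 that is $2,112,250.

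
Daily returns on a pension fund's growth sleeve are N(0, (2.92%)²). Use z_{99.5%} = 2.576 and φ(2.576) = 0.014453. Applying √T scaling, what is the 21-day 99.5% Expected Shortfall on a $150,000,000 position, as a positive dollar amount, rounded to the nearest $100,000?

σ_{21d} = 2.92% × √21 = 13.381%.
ES multiplier = φ(z)/(1−α) = 0.014453/0.005 = 2.891.
ES = 13.381% × 2.891 = 38.684%; on $150,000,000: $58,026,000.

$58,000,000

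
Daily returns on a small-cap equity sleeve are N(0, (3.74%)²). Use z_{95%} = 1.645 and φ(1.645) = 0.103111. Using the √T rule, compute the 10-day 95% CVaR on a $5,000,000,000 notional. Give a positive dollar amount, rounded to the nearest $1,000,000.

$1,219,000,000

σ_{10d} = 3.74% × √10 = 11.827%.
ES multiplier = φ(z)/(1−α) = 0.103111/0.05 = 2.062.
ES = 11.827% × 2.062 = 24.387%; on $5,000,000,000: $1,219,350,000.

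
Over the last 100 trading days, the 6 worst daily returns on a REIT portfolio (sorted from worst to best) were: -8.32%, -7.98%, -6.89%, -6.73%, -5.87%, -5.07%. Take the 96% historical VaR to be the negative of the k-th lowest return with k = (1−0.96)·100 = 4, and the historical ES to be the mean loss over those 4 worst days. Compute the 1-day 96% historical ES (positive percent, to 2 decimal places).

The 4 worst returns sum to -29.92%.
ES = −(-29.92%) / 4 = 7.48%.

7.48%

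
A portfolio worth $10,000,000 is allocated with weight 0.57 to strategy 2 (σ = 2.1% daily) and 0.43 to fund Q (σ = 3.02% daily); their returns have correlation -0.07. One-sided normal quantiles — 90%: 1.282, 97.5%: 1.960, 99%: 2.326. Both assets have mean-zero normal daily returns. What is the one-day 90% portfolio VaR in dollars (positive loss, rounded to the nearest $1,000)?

$218,000

σ_p² = 0.57²·2.1² + 0.43²·3.02² + 2·-0.07·0.57·0.43·2.1·3.02 = 2.9016 (%²).
σ_p = √2.9016 = 1.703%.
VaR = 1.282 × 1.703% = 2.183%; on $10,000,000 that is $218,300.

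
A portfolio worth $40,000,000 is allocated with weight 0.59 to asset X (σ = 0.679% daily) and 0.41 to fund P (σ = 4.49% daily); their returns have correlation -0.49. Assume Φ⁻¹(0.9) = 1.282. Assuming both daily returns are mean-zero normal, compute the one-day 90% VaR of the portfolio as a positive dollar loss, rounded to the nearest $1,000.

σ_p² = 0.59²·0.679² + 0.41²·4.49² + 2·-0.49·0.59·0.41·0.679·4.49 = 2.8267 (%²).
σ_p = √2.8267 = 1.681%.
VaR = 1.282 × 1.681% = 2.155%; on $40,000,000 that is $862,000.

$862,000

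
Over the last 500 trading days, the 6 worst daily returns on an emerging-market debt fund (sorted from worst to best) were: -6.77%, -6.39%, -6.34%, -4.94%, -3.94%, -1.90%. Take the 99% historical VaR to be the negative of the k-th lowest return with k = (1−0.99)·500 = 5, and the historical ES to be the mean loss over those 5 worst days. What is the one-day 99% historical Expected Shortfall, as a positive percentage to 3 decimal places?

5.676%

The 5 worst returns sum to -28.38%.
ES = −(-28.38%) / 5 = 5.676%.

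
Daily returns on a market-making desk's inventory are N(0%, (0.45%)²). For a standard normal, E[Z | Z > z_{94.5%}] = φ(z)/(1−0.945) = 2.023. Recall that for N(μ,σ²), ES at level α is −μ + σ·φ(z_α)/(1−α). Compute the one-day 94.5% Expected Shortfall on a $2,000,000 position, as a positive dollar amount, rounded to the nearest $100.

ES = 0.45% × 2.023 = 0.910%.
On $2,000,000: 0.00910 × $2,000,000 = $18,200.

$18,200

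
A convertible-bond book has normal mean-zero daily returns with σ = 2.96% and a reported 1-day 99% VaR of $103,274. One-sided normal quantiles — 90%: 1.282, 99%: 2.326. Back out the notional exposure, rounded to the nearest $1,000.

VaR as a fraction of value: z·σ = 2.326 × 2.96% = 6.88496%.
Position = $103,274 / 0.0688496 = $1,499,994.

$1,500,000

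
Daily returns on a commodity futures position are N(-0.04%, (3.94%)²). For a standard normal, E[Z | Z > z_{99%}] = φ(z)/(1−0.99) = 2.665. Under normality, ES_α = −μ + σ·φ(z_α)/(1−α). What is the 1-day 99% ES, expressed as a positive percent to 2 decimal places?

10.54%

ES = −(-0.04%) + 3.94% × 2.665 = 10.540%.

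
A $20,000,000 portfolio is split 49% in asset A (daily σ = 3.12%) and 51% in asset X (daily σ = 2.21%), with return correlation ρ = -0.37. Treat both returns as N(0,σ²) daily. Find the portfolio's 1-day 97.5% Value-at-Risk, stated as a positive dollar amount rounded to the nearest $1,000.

$599,000

σ_p² = 0.49²·3.12² + 0.51²·2.21² + 2·-0.37·0.49·0.51·3.12·2.21 = 2.3325 (%²).
σ_p = √2.3325 = 1.527%.
At 97.5%, z = 1.960.
VaR = 1.960 × 1.527% = 2.993%; on $20,000,000 that is $598,600.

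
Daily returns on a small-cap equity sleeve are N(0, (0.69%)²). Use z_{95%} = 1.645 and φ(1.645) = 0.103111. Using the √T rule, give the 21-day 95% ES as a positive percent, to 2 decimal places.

σ_{21d} = 0.69% × √21 = 3.162%.
ES multiplier = φ(z)/(1−α) = 0.103111/0.05 = 2.062.
ES = 3.162% × 2.062 = 6.520%.

6.52%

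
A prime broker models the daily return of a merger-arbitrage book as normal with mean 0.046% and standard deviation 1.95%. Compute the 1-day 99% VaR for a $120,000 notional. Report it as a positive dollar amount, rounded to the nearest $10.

$5,390

At 99% one-sided, z = 2.326.
VaR = −μ + z·σ = −(0.046%) + 2.326 × 1.95% = 4.490%.
On $120,000: 0.04490 × $120,000 = $5,388.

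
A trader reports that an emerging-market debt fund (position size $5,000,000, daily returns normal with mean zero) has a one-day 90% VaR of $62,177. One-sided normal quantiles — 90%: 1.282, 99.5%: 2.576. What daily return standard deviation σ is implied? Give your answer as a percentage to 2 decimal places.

VaR as a fraction: $62,177 / $5,000,000 = 1.244%.
σ = VaR / z = 1.244% / 1.282 = 0.970%.

0.97%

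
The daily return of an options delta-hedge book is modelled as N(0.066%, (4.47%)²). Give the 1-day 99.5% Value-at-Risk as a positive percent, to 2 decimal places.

At 99.5% one-sided, z = 2.576.
VaR = −μ + z·σ = −(0.066%) + 2.576 × 4.47% = 11.449%.

11.45%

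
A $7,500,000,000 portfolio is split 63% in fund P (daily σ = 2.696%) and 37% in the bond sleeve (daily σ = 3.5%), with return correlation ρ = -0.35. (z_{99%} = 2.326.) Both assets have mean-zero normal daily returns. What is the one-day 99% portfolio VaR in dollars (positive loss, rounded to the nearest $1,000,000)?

$303,000,000

σ_p² = 0.63²·2.696² + 0.37²·3.5² + 2·-0.35·0.63·0.37·2.696·3.5 = 3.0222 (%²).
σ_p = √3.0222 = 1.738%.
VaR = 2.326 × 1.738% = 4.043%; on $7,500,000,000 that is $303,225,000.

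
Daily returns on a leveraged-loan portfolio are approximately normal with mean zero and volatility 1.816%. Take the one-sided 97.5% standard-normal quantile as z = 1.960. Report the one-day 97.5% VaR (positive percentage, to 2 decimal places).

VaR = z·σ = 1.960 × 1.816% = 3.559%.

3.56%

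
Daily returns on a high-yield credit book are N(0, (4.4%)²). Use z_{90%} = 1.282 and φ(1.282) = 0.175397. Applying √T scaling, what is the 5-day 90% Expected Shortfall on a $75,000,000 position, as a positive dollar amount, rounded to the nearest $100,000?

$12,900,000

σ_{5d} = 4.4% × √5 = 9.839%.
ES multiplier = φ(z)/(1−α) = 0.175397/0.1 = 1.754.
ES = 9.839% × 1.754 = 17.258%; on $75,000,000: $12,943,500.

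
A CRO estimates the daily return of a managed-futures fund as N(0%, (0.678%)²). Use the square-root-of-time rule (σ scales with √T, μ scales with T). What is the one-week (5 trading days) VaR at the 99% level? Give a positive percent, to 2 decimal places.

3.53%

At 99%, z = 2.326.
σ_{5d} = 0.678% × √5 = 1.516%.
VaR = 2.326 × 1.516% = 3.526%.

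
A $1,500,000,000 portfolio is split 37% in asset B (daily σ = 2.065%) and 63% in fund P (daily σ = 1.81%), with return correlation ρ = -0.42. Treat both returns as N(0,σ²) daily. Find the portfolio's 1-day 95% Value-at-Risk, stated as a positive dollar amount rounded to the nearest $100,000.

σ_p² = 0.37²·2.065² + 0.63²·1.81² + 2·-0.42·0.37·0.63·2.065·1.81 = 1.1522 (%²).
σ_p = √1.1522 = 1.073%.
At 95%, z = 1.645.
VaR = 1.645 × 1.073% = 1.765%; on $1,500,000,000 that is $26,475,000.

$26,500,000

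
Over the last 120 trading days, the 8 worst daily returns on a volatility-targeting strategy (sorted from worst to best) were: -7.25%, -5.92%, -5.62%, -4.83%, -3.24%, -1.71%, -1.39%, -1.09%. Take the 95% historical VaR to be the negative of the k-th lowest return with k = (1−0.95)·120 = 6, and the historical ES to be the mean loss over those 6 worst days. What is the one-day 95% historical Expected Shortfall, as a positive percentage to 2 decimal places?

The 6 worst returns sum to -28.57%.
ES = −(-28.57%) / 6 = 4.7616…% ≈ 4.76%.

4.76%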